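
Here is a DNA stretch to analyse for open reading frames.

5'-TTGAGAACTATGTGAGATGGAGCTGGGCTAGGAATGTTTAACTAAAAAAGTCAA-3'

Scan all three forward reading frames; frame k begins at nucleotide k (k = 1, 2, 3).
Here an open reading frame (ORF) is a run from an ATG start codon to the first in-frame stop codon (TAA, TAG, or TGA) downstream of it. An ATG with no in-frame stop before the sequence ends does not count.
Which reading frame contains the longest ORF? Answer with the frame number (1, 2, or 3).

Frame 1: TTG AGA ACT ATG TGA GAT GGA GCT GGG CTA GGA ATG TTT AAC TAA AAA AGT CAA — ATG at 10, stop TGA at 13 → 6 nt; ATG at 34, stop TAA at 43 → 12 nt.
Frame 2: TGA GAA CTA TGT GAG ATG GAG CTG GGC TAG GAA TGT TTA ACT AAA AAA GTC — ATG at 17, stop TAG at 29 → 15 nt.
Frame 3: GAG AAC TAT GTG AGA TGG AGC TGG GCT AGG AAT GTT TAA CTA AAA AAG TCA — no ATG→stop ORF.
Longest ORF is 15 nt in frame 2 (positions 17–31).

2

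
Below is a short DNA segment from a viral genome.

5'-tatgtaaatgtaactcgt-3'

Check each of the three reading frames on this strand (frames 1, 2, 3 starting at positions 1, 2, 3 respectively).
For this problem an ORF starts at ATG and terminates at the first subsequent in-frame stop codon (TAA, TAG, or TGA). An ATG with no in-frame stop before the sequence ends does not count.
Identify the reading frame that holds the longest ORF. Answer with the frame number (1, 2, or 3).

2

Frame 1: TAT GTA AAT GTA ACT CGT — no ATG→stop ORF.
Frame 2: ATG TAA ATG TAA CTC — ATG at 2, stop TAA at 5 → 6 nt; ATG at 8, stop TAA at 11 → 6 nt.
Frame 3: TGT AAA TGT AAC TCG — no ATG→stop ORF.
Longest ORF is 6 nt in frame 2 (positions 2–7).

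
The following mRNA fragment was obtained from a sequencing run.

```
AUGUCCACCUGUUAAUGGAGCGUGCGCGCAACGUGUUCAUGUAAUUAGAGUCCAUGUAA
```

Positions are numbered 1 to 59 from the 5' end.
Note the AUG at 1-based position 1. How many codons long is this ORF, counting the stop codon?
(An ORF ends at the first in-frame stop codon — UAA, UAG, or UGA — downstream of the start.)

Codons from position 1: AUG (1–3), UCC (4–6), ACC (7–9), UGU (10–12), UAA (13–15).
UAA is the first in-frame stop; that's 5 codons including the stop.

5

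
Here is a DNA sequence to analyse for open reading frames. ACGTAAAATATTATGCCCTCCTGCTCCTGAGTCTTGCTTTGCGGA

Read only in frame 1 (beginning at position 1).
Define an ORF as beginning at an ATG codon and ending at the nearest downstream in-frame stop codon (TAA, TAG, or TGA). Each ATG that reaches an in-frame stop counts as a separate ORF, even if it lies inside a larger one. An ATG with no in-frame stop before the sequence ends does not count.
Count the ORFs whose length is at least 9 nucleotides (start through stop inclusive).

Frame 1: ACG TAA AAT ATT ATG CCC TCC TGC TCC TGA GTC TTG CTT TGC GGA — ATG at 13, stop TGA at 28 → 18 nt.
ORFs ≥ 9 nucleotides: frame 1 13–30 (18 nucleotides). Count = 1.

1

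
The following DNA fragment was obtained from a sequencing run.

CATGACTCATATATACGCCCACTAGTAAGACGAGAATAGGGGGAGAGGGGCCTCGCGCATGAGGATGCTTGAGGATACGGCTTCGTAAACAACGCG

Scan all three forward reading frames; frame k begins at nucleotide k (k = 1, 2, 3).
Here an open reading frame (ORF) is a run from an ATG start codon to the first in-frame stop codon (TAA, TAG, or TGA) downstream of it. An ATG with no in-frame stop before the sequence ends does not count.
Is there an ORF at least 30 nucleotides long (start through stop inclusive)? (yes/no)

yes

Frame 1: CAT GAC TCA TAT ATA CGC CCA CTA GTA AGA CGA GAA TAG GGG GAG AGG GGC CTC GCG CAT GAG GAT GCT TGA GGA TAC GGC TTC GTA AAC AAC GCG — no ATG→stop ORF.
Frame 2: ATG ACT CAT ATA TAC GCC CAC TAG TAA GAC GAG AAT AGG GGG AGA GGG GCC TCG CGC ATG AGG ATG CTT GAG GAT ACG GCT TCG TAA ACA ACG — ATG at 2, stop TAG at 23 → 24 nt; ATG at 59, stop TAA at 86 → 30 nt; ATG at 65, stop TAA at 86 → 24 nt.
Frame 3: TGA CTC ATA TAT ACG CCC ACT AGT AAG ACG AGA ATA GGG GGA GAG GGG CCT CGC GCA TGA GGA TGC TTG AGG ATA CGG CTT CGT AAA CAA CGC — no ATG→stop ORF.
Frame 2 has an ORF of 30 nucleotides (positions 59–88) ≥ 30, so yes.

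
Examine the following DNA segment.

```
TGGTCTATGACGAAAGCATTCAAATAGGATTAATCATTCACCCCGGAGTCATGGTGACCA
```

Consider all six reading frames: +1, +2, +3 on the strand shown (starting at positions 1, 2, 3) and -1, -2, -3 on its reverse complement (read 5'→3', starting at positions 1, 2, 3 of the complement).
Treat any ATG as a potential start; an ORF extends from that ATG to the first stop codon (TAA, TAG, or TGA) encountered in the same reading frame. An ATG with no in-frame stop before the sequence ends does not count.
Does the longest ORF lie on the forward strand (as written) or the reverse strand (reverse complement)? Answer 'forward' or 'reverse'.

Reverse complement (5'→3'): TGGTCACCATGACTCCGGGGTGAATGATTAATCCTATTTGAATGCTTTCGTCATAGACCA
Frame +1: TGG TCT ATG ACG AAA GCA TTC AAA TAG GAT TAA TCA TTC ACC CCG GAG TCA TGG TGA CCA — ATG at 7, stop TAG at 25 → 21 nt.
Frame +2: GGT CTA TGA CGA AAG CAT TCA AAT AGG ATT AAT CAT TCA CCC CGG AGT CAT GGT GAC — no ATG→stop ORF.
Frame +3: GTC TAT GAC GAA AGC ATT CAA ATA GGA TTA ATC ATT CAC CCC GGA GTC ATG GTG ACC — no ATG→stop ORF.
Frame -1: TGG TCA CCA TGA CTC CGG GGT GAA TGA TTA ATC CTA TTT GAA TGC TTT CGT CAT AGA CCA — no ATG→stop ORF.
Frame -2: GGT CAC CAT GAC TCC GGG GTG AAT GAT TAA TCC TAT TTG AAT GCT TTC GTC ATA GAC — no ATG→stop ORF.
Frame -3: GTC ACC ATG ACT CCG GGG TGA ATG ATT AAT CCT ATT TGA ATG CTT TCG TCA TAG ACC — ATG at 9, stop TGA at 21 → 15 nt; ATG at 24, stop TGA at 39 → 18 nt; ATG at 42, stop TAG at 54 → 15 nt.
Forward-strand max 21 nt; reverse-strand max 18 nt. The forward strand has the longer ORF.

forward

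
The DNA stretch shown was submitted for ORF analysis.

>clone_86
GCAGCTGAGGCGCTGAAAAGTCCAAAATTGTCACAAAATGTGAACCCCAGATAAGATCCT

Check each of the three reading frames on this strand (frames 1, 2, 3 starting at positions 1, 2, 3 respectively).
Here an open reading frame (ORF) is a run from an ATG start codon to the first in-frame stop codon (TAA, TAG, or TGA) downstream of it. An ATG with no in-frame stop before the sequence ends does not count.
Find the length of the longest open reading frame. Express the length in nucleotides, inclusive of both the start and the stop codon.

6

Frame 1: GCA GCT GAG GCG CTG AAA AGT CCA AAA TTG TCA CAA AAT GTG AAC CCC AGA TAA GAT CCT — no ATG→stop ORF.
Frame 2: CAG CTG AGG CGC TGA AAA GTC CAA AAT TGT CAC AAA ATG TGA ACC CCA GAT AAG ATC — ATG at 38, stop TGA at 41 → 6 nt.
Frame 3: AGC TGA GGC GCT GAA AAG TCC AAA ATT GTC ACA AAA TGT GAA CCC CAG ATA AGA TCC — no ATG→stop ORF.
Longest: frame 2, positions 38–43, 6 nt = 2 codons = 1 aa. → 6 nucleotides.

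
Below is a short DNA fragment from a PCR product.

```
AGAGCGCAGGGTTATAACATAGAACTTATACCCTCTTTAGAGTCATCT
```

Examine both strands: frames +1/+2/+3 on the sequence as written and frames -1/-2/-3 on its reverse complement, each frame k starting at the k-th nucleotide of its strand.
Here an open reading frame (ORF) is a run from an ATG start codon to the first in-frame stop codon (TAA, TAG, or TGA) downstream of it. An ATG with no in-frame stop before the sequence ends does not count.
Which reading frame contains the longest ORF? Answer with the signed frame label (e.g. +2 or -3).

-3

Reverse complement (5'→3'): AGATGACTCTAAAGAGGGTATAAGTTCTATGTTATAACCCTGCGCTCT
Frame +1: AGA GCG CAG GGT TAT AAC ATA GAA CTT ATA CCC TCT TTA GAG TCA TCT — no ATG→stop ORF.
Frame +2: GAG CGC AGG GTT ATA ACA TAG AAC TTA TAC CCT CTT TAG AGT CAT — no ATG→stop ORF.
Frame +3: AGC GCA GGG TTA TAA CAT AGA ACT TAT ACC CTC TTT AGA GTC ATC — no ATG→stop ORF.
Frame -1: AGA TGA CTC TAA AGA GGG TAT AAG TTC TAT GTT ATA ACC CTG CGC TCT — no ATG→stop ORF.
Frame -2: GAT GAC TCT AAA GAG GGT ATA AGT TCT ATG TTA TAA CCC TGC GCT — ATG at 29, stop TAA at 35 → 9 nt.
Frame -3: ATG ACT CTA AAG AGG GTA TAA GTT CTA TGT TAT AAC CCT GCG CTC — ATG at 3, stop TAA at 21 → 21 nt.
Longest ORF is 21 nt in frame -3 (positions 3–23).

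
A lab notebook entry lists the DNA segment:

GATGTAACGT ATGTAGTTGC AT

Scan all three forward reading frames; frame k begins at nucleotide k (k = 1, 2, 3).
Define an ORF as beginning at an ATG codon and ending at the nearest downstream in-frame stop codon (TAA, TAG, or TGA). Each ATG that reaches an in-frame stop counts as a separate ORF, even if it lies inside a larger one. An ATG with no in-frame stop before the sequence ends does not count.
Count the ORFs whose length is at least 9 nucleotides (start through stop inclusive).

0

Frame 1: GAT GTA ACG TAT GTA GTT GCA — no ATG→stop ORF.
Frame 2: ATG TAA CGT ATG TAG TTG CAT — ATG at 2, stop TAA at 5 → 6 nt; ATG at 11, stop TAG at 14 → 6 nt.
Frame 3: TGT AAC GTA TGT AGT TGC — no ATG→stop ORF.
No ORF reaches 9 nucleotides. Count = 0.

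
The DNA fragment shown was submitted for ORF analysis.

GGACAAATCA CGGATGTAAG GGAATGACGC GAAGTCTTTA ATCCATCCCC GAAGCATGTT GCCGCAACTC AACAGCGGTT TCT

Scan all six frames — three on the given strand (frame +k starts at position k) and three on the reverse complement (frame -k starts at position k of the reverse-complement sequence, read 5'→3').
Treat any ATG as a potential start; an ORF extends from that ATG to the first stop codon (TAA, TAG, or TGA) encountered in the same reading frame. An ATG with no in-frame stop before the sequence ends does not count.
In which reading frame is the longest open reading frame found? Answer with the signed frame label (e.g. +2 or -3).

Reverse complement (5'→3'): AGAAACCGCTGTTGAGTTGCGGCAACATGCTTCGGGGATGGATTAAAGACTTCGCGTCATTCCCTTACATCCGTGATTTGTCC
Frame +1: GGA CAA ATC ACG GAT GTA AGG GAA TGA CGC GAA GTC TTT AAT CCA TCC CCG AAG CAT GTT GCC GCA ACT CAA CAG CGG TTT — no ATG→stop ORF.
Frame +2: GAC AAA TCA CGG ATG TAA GGG AAT GAC GCG AAG TCT TTA ATC CAT CCC CGA AGC ATG TTG CCG CAA CTC AAC AGC GGT TTC — ATG at 14, stop TAA at 17 → 6 nt.
Frame +3: ACA AAT CAC GGA TGT AAG GGA ATG ACG CGA AGT CTT TAA TCC ATC CCC GAA GCA TGT TGC CGC AAC TCA ACA GCG GTT TCT — ATG at 24, stop TAA at 39 → 18 nt.
Frame -1: AGA AAC CGC TGT TGA GTT GCG GCA ACA TGC TTC GGG GAT GGA TTA AAG ACT TCG CGT CAT TCC CTT ACA TCC GTG ATT TGT — no ATG→stop ORF.
Frame -2: GAA ACC GCT GTT GAG TTG CGG CAA CAT GCT TCG GGG ATG GAT TAA AGA CTT CGC GTC ATT CCC TTA CAT CCG TGA TTT GTC — ATG at 38, stop TAA at 44 → 9 nt.
Frame -3: AAA CCG CTG TTG AGT TGC GGC AAC ATG CTT CGG GGA TGG ATT AAA GAC TTC GCG TCA TTC CCT TAC ATC CGT GAT TTG TCC — no ATG→stop ORF.
Longest ORF is 18 nt in frame +3 (positions 24–41).

+3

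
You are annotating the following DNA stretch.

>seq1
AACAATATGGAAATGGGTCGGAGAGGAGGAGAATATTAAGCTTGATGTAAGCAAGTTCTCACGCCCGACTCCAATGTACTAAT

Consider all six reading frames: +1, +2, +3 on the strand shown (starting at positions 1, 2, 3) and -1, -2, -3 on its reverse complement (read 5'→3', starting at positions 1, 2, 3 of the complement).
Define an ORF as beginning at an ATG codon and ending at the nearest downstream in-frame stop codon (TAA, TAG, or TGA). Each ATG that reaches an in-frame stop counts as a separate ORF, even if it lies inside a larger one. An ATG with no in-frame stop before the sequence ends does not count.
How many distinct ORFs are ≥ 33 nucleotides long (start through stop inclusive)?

1

Reverse complement (5'→3'): ATTAGTACATTGGAGTCGGGCGTGAGAACTTGCTTACATCAAGCTTAATATTCTCCTCCTCTCCGACCCATTTCCATATTGTT
Frame +1: AAC AAT ATG GAA ATG GGT CGG AGA GGA GGA GAA TAT TAA GCT TGA TGT AAG CAA GTT CTC ACG CCC GAC TCC AAT GTA CTA — ATG at 7, stop TAA at 37 → 33 nt; ATG at 13, stop TAA at 37 → 27 nt.
Frame +2: ACA ATA TGG AAA TGG GTC GGA GAG GAG GAG AAT ATT AAG CTT GAT GTA AGC AAG TTC TCA CGC CCG ACT CCA ATG TAC TAA — ATG at 74, stop TAA at 80 → 9 nt.
Frame +3: CAA TAT GGA AAT GGG TCG GAG AGG AGG AGA ATA TTA AGC TTG ATG TAA GCA AGT TCT CAC GCC CGA CTC CAA TGT ACT AAT — ATG at 45, stop TAA at 48 → 6 nt.
Frame -1: ATT AGT ACA TTG GAG TCG GGC GTG AGA ACT TGC TTA CAT CAA GCT TAA TAT TCT CCT CCT CTC CGA CCC ATT TCC ATA TTG — no ATG→stop ORF.
Frame -2: TTA GTA CAT TGG AGT CGG GCG TGA GAA CTT GCT TAC ATC AAG CTT AAT ATT CTC CTC CTC TCC GAC CCA TTT CCA TAT TGT — no ATG→stop ORF.
Frame -3: TAG TAC ATT GGA GTC GGG CGT GAG AAC TTG CTT ACA TCA AGC TTA ATA TTC TCC TCC TCT CCG ACC CAT TTC CAT ATT GTT — no ATG→stop ORF.
ORFs ≥ 33 nucleotides: frame +1 7–39 (33 nucleotides). Count = 1.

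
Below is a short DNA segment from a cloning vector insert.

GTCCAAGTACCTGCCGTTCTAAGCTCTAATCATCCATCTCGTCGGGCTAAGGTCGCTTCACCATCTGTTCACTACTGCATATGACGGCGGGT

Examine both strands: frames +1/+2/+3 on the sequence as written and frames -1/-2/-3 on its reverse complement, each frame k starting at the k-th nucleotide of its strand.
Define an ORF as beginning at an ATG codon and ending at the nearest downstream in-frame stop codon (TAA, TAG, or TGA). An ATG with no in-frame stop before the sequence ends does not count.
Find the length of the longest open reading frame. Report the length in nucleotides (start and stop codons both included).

18

Reverse complement (5'→3'): ACCCGCCGTCATATGCAGTAGTGAACAGATGGTGAAGCGACCTTAGCCCGACGAGATGGATGATTAGAGCTTAGAACGGCAGGTACTTGGAC
Frame +1: GTC CAA GTA CCT GCC GTT CTA AGC TCT AAT CAT CCA TCT CGT CGG GCT AAG GTC GCT TCA CCA TCT GTT CAC TAC TGC ATA TGA CGG CGG — no ATG→stop ORF.
Frame +2: TCC AAG TAC CTG CCG TTC TAA GCT CTA ATC ATC CAT CTC GTC GGG CTA AGG TCG CTT CAC CAT CTG TTC ACT ACT GCA TAT GAC GGC GGG — no ATG→stop ORF.
Frame +3: CCA AGT ACC TGC CGT TCT AAG CTC TAA TCA TCC ATC TCG TCG GGC TAA GGT CGC TTC ACC ATC TGT TCA CTA CTG CAT ATG ACG GCG GGT — no ATG→stop ORF.
Frame -1: ACC CGC CGT CAT ATG CAG TAG TGA ACA GAT GGT GAA GCG ACC TTA GCC CGA CGA GAT GGA TGA TTA GAG CTT AGA ACG GCA GGT ACT TGG — ATG at 13, stop TAG at 19 → 9 nt.
Frame -2: CCC GCC GTC ATA TGC AGT AGT GAA CAG ATG GTG AAG CGA CCT TAG CCC GAC GAG ATG GAT GAT TAG AGC TTA GAA CGG CAG GTA CTT GGA — ATG at 29, stop TAG at 44 → 18 nt; ATG at 56, stop TAG at 65 → 12 nt.
Frame -3: CCG CCG TCA TAT GCA GTA GTG AAC AGA TGG TGA AGC GAC CTT AGC CCG ACG AGA TGG ATG ATT AGA GCT TAG AAC GGC AGG TAC TTG GAC — ATG at 60, stop TAG at 72 → 15 nt.
Longest: frame -2, positions 29–46, 18 nt = 6 codons = 5 aa. → 18 nucleotides.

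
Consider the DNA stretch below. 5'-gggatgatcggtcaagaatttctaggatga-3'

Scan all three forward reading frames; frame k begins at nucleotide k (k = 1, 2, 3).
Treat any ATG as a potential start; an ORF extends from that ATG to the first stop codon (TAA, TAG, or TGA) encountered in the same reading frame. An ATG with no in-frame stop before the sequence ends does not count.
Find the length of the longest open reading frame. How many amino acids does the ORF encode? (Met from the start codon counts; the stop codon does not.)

Frame 1: GGG ATG ATC GGT CAA GAA TTT CTA GGA TGA — ATG at 4, stop TGA at 28 → 27 nt.
Frame 2: GGA TGA TCG GTC AAG AAT TTC TAG GAT — no ATG→stop ORF.
Frame 3: GAT GAT CGG TCA AGA ATT TCT AGG ATG — no ATG→stop ORF.
Longest: frame 1, positions 4–30, 27 nt = 9 codons = 8 aa. → 8 amino acids.

8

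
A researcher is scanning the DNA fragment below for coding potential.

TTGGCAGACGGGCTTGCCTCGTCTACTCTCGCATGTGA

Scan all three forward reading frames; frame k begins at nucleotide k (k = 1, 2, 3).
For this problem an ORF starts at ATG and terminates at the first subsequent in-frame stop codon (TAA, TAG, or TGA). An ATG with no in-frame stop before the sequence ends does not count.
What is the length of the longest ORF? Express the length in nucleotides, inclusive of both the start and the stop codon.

Frame 1: TTG GCA GAC GGG CTT GCC TCG TCT ACT CTC GCA TGT — no ATG→stop ORF.
Frame 2: TGG CAG ACG GGC TTG CCT CGT CTA CTC TCG CAT GTG — no ATG→stop ORF.
Frame 3: GGC AGA CGG GCT TGC CTC GTC TAC TCT CGC ATG TGA — ATG at 33, stop TGA at 36 → 6 nt.
Longest: frame 3, positions 33–38, 6 nt = 2 codons = 1 aa. → 6 nucleotides.

6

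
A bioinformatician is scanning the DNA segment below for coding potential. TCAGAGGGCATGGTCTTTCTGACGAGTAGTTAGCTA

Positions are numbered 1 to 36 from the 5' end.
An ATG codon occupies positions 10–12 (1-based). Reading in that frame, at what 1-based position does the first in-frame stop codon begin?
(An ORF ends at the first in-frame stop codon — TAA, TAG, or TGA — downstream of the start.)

31

Codons from position 10: ATG (10–12), GTC (13–15), TTT (16–18), CTG (19–21), ACG (22–24), AGT (25–27), AGT (28–30), TAG (31–33).
TAG is a stop codon; it begins at position 31.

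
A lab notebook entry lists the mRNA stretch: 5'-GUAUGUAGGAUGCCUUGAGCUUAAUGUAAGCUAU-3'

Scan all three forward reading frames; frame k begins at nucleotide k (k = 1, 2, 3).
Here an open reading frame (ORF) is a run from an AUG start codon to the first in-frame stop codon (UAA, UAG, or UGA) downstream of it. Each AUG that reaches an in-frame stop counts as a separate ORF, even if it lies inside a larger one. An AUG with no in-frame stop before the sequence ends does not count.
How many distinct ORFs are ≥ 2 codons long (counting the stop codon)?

3

Frame 1: GUA UGU AGG AUG CCU UGA GCU UAA UGU AAG CUA — AUG at 10, stop UGA at 16 → 9 nt.
Frame 2: UAU GUA GGA UGC CUU GAG CUU AAU GUA AGC UAU — no AUG→stop ORF.
Frame 3: AUG UAG GAU GCC UUG AGC UUA AUG UAA GCU — AUG at 3, stop UAG at 6 → 6 nt; AUG at 24, stop UAA at 27 → 6 nt.
ORFs ≥ 2 codons: frame 1 10–18 (3 codons), frame 3 3–8 (2 codons), frame 3 24–29 (2 codons). Count = 3.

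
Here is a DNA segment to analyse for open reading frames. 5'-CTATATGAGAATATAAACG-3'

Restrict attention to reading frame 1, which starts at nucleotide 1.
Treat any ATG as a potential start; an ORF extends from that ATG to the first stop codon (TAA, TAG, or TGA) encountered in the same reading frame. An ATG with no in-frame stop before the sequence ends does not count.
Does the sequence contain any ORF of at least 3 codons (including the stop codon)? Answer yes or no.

no

Frame 1: CTA TAT GAG AAT ATA AAC — no ATG→stop ORF.
Largest ORF found is 0 codons < 3, so no.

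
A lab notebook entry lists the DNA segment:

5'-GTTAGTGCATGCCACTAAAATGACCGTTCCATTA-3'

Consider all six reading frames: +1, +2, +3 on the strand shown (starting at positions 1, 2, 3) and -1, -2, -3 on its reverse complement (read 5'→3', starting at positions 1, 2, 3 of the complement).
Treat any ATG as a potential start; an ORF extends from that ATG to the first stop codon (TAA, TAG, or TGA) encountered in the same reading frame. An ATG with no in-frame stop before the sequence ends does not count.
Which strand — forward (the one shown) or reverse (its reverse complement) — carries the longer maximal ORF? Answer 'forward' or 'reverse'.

reverse

Reverse complement (5'→3'): TAATGGAACGGTCATTTTAGTGGCATGCACTAAC
Frame +1: GTT AGT GCA TGC CAC TAA AAT GAC CGT TCC ATT — no ATG→stop ORF.
Frame +2: TTA GTG CAT GCC ACT AAA ATG ACC GTT CCA TTA — no ATG→stop ORF.
Frame +3: TAG TGC ATG CCA CTA AAA TGA CCG TTC CAT — ATG at 9, stop TGA at 21 → 15 nt.
Frame -1: TAA TGG AAC GGT CAT TTT AGT GGC ATG CAC TAA — ATG at 25, stop TAA at 31 → 9 nt.
Frame -2: AAT GGA ACG GTC ATT TTA GTG GCA TGC ACT AAC — no ATG→stop ORF.
Frame -3: ATG GAA CGG TCA TTT TAG TGG CAT GCA CTA — ATG at 3, stop TAG at 18 → 18 nt.
Forward-strand max 15 nt; reverse-strand max 18 nt. The reverse strand has the longer ORF.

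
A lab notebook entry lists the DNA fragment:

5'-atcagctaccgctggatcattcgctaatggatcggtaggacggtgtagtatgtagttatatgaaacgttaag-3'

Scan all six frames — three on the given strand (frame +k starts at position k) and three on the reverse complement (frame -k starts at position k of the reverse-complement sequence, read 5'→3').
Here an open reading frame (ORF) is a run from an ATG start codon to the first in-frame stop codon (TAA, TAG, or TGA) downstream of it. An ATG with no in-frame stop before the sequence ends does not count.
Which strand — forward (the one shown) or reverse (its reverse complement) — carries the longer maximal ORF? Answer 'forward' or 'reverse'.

Reverse complement (5'→3'): CTTAACGTTTCATATAACTACATACTACACCGTCCTACCGATCCATTAGCGAATGATCCAGCGGTAGCTGAT
Frame +1: ATC AGC TAC CGC TGG ATC ATT CGC TAA TGG ATC GGT AGG ACG GTG TAG TAT GTA GTT ATA TGA AAC GTT AAG — no ATG→stop ORF.
Frame +2: TCA GCT ACC GCT GGA TCA TTC GCT AAT GGA TCG GTA GGA CGG TGT AGT ATG TAG TTA TAT GAA ACG TTA — ATG at 50, stop TAG at 53 → 6 nt.
Frame +3: CAG CTA CCG CTG GAT CAT TCG CTA ATG GAT CGG TAG GAC GGT GTA GTA TGT AGT TAT ATG AAA CGT TAA — ATG at 27, stop TAG at 36 → 12 nt; ATG at 60, stop TAA at 69 → 12 nt.
Frame -1: CTT AAC GTT TCA TAT AAC TAC ATA CTA CAC CGT CCT ACC GAT CCA TTA GCG AAT GAT CCA GCG GTA GCT GAT — no ATG→stop ORF.
Frame -2: TTA ACG TTT CAT ATA ACT ACA TAC TAC ACC GTC CTA CCG ATC CAT TAG CGA ATG ATC CAG CGG TAG CTG — ATG at 53, stop TAG at 65 → 15 nt.
Frame -3: TAA CGT TTC ATA TAA CTA CAT ACT ACA CCG TCC TAC CGA TCC ATT AGC GAA TGA TCC AGC GGT AGC TGA — no ATG→stop ORF.
Forward-strand max 12 nt; reverse-strand max 15 nt. The reverse strand has the longer ORF.

reverse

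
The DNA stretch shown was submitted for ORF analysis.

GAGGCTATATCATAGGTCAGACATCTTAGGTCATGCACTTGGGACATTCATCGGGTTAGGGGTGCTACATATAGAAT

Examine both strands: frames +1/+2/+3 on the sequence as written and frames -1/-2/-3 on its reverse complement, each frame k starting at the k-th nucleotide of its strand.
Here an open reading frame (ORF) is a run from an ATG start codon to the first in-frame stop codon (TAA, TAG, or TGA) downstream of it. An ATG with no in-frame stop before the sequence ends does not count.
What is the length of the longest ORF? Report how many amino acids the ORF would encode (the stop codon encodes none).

Reverse complement (5'→3'): ATTCTATATGTAGCACCCCTAACCCGATGAATGTCCCAAGTGCATGACCTAAGATGTCTGACCTATGATATAGCCTC
Frame +1: GAG GCT ATA TCA TAG GTC AGA CAT CTT AGG TCA TGC ACT TGG GAC ATT CAT CGG GTT AGG GGT GCT ACA TAT AGA — no ATG→stop ORF.
Frame +2: AGG CTA TAT CAT AGG TCA GAC ATC TTA GGT CAT GCA CTT GGG ACA TTC ATC GGG TTA GGG GTG CTA CAT ATA GAA — no ATG→stop ORF.
Frame +3: GGC TAT ATC ATA GGT CAG ACA TCT TAG GTC ATG CAC TTG GGA CAT TCA TCG GGT TAG GGG TGC TAC ATA TAG AAT — ATG at 33, stop TAG at 57 → 27 nt.
Frame -1: ATT CTA TAT GTA GCA CCC CTA ACC CGA TGA ATG TCC CAA GTG CAT GAC CTA AGA TGT CTG ACC TAT GAT ATA GCC — no ATG→stop ORF.
Frame -2: TTC TAT ATG TAG CAC CCC TAA CCC GAT GAA TGT CCC AAG TGC ATG ACC TAA GAT GTC TGA CCT ATG ATA TAG CCT — ATG at 8, stop TAG at 11 → 6 nt; ATG at 44, stop TAA at 50 → 9 nt; ATG at 65, stop TAG at 71 → 9 nt.
Frame -3: TCT ATA TGT AGC ACC CCT AAC CCG ATG AAT GTC CCA AGT GCA TGA CCT AAG ATG TCT GAC CTA TGA TAT AGC CTC — ATG at 27, stop TGA at 45 → 21 nt; ATG at 54, stop TGA at 66 → 15 nt.
Longest: frame +3, positions 33–59, 27 nt = 9 codons = 8 aa. → 8 amino acids.

8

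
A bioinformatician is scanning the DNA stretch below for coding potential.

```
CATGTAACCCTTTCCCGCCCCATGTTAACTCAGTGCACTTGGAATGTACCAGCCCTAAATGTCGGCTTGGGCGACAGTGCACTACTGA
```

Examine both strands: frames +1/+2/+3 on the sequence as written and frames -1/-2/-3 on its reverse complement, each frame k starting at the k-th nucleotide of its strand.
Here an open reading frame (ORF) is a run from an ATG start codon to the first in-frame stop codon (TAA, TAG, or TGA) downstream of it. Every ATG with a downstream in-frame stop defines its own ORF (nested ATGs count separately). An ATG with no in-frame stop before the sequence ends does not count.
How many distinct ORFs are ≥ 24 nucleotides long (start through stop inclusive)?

1

Reverse complement (5'→3'): TCAGTAGTGCACTGTCGCCCAAGCCGACATTTAGGGCTGGTACATTCCAAGTGCACTGAGTTAACATGGGGCGGGAAAGGGTTACATG
Frame +1: CAT GTA ACC CTT TCC CGC CCC ATG TTA ACT CAG TGC ACT TGG AAT GTA CCA GCC CTA AAT GTC GGC TTG GGC GAC AGT GCA CTA CTG — no ATG→stop ORF.
Frame +2: ATG TAA CCC TTT CCC GCC CCA TGT TAA CTC AGT GCA CTT GGA ATG TAC CAG CCC TAA ATG TCG GCT TGG GCG ACA GTG CAC TAC TGA — ATG at 2, stop TAA at 5 → 6 nt; ATG at 44, stop TAA at 56 → 15 nt; ATG at 59, stop TGA at 86 → 30 nt.
Frame +3: TGT AAC CCT TTC CCG CCC CAT GTT AAC TCA GTG CAC TTG GAA TGT ACC AGC CCT AAA TGT CGG CTT GGG CGA CAG TGC ACT ACT — no ATG→stop ORF.
Frame -1: TCA GTA GTG CAC TGT CGC CCA AGC CGA CAT TTA GGG CTG GTA CAT TCC AAG TGC ACT GAG TTA ACA TGG GGC GGG AAA GGG TTA CAT — no ATG→stop ORF.
Frame -2: CAG TAG TGC ACT GTC GCC CAA GCC GAC ATT TAG GGC TGG TAC ATT CCA AGT GCA CTG AGT TAA CAT GGG GCG GGA AAG GGT TAC ATG — no ATG→stop ORF.
Frame -3: AGT AGT GCA CTG TCG CCC AAG CCG ACA TTT AGG GCT GGT ACA TTC CAA GTG CAC TGA GTT AAC ATG GGG CGG GAA AGG GTT ACA — no ATG→stop ORF.
ORFs ≥ 24 nucleotides: frame +2 59–88 (30 nucleotides). Count = 1.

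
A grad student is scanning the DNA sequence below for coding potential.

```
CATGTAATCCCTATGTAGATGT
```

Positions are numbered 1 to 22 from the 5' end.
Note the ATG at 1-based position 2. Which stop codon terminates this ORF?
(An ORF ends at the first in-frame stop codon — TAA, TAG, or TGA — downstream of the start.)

Codons from position 2: ATG (2–4), TAA (5–7).
The first in-frame stop codon is TAA.

TAA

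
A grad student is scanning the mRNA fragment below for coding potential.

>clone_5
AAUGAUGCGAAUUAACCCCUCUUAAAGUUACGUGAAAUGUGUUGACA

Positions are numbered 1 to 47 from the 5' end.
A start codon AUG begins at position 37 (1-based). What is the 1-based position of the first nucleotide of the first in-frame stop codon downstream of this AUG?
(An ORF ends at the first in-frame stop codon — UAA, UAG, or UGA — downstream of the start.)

Codons from position 37: AUG (37–39), UGU (40–42), UGA (43–45).
UGA is a stop codon; it begins at position 43.

43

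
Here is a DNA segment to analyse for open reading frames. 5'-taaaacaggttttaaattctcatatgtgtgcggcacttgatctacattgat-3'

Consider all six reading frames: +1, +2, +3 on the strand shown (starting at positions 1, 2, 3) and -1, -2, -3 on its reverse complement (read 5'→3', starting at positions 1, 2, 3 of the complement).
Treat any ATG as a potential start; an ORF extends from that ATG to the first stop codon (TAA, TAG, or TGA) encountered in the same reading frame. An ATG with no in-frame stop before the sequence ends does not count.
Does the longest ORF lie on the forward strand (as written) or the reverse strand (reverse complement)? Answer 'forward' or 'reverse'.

Reverse complement (5'→3'): ATCAATGTAGATCAAGTGCCGCACACATATGAGAATTTAAAACCTGTTTTA
Frame +1: TAA AAC AGG TTT TAA ATT CTC ATA TGT GTG CGG CAC TTG ATC TAC ATT GAT — no ATG→stop ORF.
Frame +2: AAA ACA GGT TTT AAA TTC TCA TAT GTG TGC GGC ACT TGA TCT ACA TTG — no ATG→stop ORF.
Frame +3: AAA CAG GTT TTA AAT TCT CAT ATG TGT GCG GCA CTT GAT CTA CAT TGA — ATG at 24, stop TGA at 48 → 27 nt.
Frame -1: ATC AAT GTA GAT CAA GTG CCG CAC ACA TAT GAG AAT TTA AAA CCT GTT TTA — no ATG→stop ORF.
Frame -2: TCA ATG TAG ATC AAG TGC CGC ACA CAT ATG AGA ATT TAA AAC CTG TTT — ATG at 5, stop TAG at 8 → 6 nt; ATG at 29, stop TAA at 38 → 12 nt.
Frame -3: CAA TGT AGA TCA AGT GCC GCA CAC ATA TGA GAA TTT AAA ACC TGT TTT — no ATG→stop ORF.
Forward-strand max 27 nt; reverse-strand max 12 nt. The forward strand has the longer ORF.

forward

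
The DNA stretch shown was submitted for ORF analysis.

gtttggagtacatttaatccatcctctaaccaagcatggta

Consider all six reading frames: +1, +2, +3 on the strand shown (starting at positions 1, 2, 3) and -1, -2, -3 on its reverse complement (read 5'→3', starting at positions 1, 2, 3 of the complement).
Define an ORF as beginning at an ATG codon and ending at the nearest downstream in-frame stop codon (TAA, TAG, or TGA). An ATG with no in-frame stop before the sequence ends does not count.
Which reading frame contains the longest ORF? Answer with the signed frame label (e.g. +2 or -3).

-2

Reverse complement (5'→3'): TACCATGCTTGGTTAGAGGATGGATTAAATGTACTCCAAAC
Frame +1: GTT TGG AGT ACA TTT AAT CCA TCC TCT AAC CAA GCA TGG — no ATG→stop ORF.
Frame +2: TTT GGA GTA CAT TTA ATC CAT CCT CTA ACC AAG CAT GGT — no ATG→stop ORF.
Frame +3: TTG GAG TAC ATT TAA TCC ATC CTC TAA CCA AGC ATG GTA — no ATG→stop ORF.
Frame -1: TAC CAT GCT TGG TTA GAG GAT GGA TTA AAT GTA CTC CAA — no ATG→stop ORF.
Frame -2: ACC ATG CTT GGT TAG AGG ATG GAT TAA ATG TAC TCC AAA — ATG at 5, stop TAG at 14 → 12 nt; ATG at 20, stop TAA at 26 → 9 nt.
Frame -3: CCA TGC TTG GTT AGA GGA TGG ATT AAA TGT ACT CCA AAC — no ATG→stop ORF.
Longest ORF is 12 nt in frame -2 (positions 5–16).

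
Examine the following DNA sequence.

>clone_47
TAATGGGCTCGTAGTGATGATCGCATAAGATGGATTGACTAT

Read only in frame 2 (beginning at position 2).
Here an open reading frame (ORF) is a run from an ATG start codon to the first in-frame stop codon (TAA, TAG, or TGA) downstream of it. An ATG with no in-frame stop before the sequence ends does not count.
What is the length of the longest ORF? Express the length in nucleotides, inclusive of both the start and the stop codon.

12

Frame 2: AAT GGG CTC GTA GTG ATG ATC GCA TAA GAT GGA TTG ACT — ATG at 17, stop TAA at 26 → 12 nt.
Longest: frame 2, positions 17–28, 12 nt = 4 codons = 3 aa. → 12 nucleotides.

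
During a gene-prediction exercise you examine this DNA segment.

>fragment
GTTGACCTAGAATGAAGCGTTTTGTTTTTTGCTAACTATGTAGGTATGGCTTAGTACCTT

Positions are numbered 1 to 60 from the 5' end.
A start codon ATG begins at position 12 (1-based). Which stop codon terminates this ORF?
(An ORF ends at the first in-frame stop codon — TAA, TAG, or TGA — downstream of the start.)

Codons from position 12: ATG (12–14), AAG (15–17), CGT (18–20), TTT (21–23), GTT (24–26), TTT (27–29), TGC (30–32), TAA (33–35).
The first in-frame stop codon is TAA.

TAA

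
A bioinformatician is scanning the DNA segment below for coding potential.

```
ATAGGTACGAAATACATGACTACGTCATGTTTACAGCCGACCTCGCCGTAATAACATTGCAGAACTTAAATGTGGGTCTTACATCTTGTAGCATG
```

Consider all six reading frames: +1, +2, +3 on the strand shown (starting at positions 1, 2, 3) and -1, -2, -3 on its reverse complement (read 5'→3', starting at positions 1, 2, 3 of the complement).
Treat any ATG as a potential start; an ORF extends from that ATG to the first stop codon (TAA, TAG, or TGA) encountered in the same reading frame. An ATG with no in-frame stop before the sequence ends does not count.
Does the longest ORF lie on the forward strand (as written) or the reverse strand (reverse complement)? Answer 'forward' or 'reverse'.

Reverse complement (5'→3'): CATGCTACAAGATGTAAGACCCACATTTAAGTTCTGCAATGTTATTACGGCGAGGTCGGCTGTAAACATGACGTAGTCATGTATTTCGTACCTAT
Frame +1: ATA GGT ACG AAA TAC ATG ACT ACG TCA TGT TTA CAG CCG ACC TCG CCG TAA TAA CAT TGC AGA ACT TAA ATG TGG GTC TTA CAT CTT GTA GCA — ATG at 16, stop TAA at 49 → 36 nt.
Frame +2: TAG GTA CGA AAT ACA TGA CTA CGT CAT GTT TAC AGC CGA CCT CGC CGT AAT AAC ATT GCA GAA CTT AAA TGT GGG TCT TAC ATC TTG TAG CAT — no ATG→stop ORF.
Frame +3: AGG TAC GAA ATA CAT GAC TAC GTC ATG TTT ACA GCC GAC CTC GCC GTA ATA ACA TTG CAG AAC TTA AAT GTG GGT CTT ACA TCT TGT AGC ATG — no ATG→stop ORF.
Frame -1: CAT GCT ACA AGA TGT AAG ACC CAC ATT TAA GTT CTG CAA TGT TAT TAC GGC GAG GTC GGC TGT AAA CAT GAC GTA GTC ATG TAT TTC GTA CCT — no ATG→stop ORF.
Frame -2: ATG CTA CAA GAT GTA AGA CCC ACA TTT AAG TTC TGC AAT GTT ATT ACG GCG AGG TCG GCT GTA AAC ATG ACG TAG TCA TGT ATT TCG TAC CTA — ATG at 2, stop TAG at 74 → 75 nt; ATG at 68, stop TAG at 74 → 9 nt.
Frame -3: TGC TAC AAG ATG TAA GAC CCA CAT TTA AGT TCT GCA ATG TTA TTA CGG CGA GGT CGG CTG TAA ACA TGA CGT AGT CAT GTA TTT CGT ACC TAT — ATG at 12, stop TAA at 15 → 6 nt; ATG at 39, stop TAA at 63 → 27 nt.
Forward-strand max 36 nt; reverse-strand max 75 nt. The reverse strand has the longer ORF.

reverse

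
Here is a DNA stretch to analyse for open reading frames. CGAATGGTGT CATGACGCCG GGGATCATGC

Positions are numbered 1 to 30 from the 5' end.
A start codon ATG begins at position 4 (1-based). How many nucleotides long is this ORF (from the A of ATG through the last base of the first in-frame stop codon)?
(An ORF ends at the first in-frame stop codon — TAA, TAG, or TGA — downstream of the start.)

Codons from position 4: ATG (4–6), GTG (7–9), TCA (10–12), TGA (13–15).
TGA is the first in-frame stop; ORF spans 4–15, 12 nucleotides.

12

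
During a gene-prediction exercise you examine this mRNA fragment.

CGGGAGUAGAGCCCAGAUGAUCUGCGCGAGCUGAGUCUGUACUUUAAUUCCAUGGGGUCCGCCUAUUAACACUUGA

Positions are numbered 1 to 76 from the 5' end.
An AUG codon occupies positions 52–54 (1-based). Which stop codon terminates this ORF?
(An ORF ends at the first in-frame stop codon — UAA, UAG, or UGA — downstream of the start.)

UAA

Codons from position 52: AUG (52–54), GGG (55–57), UCC (58–60), GCC (61–63), UAU (64–66), UAA (67–69).
The first in-frame stop codon is UAA.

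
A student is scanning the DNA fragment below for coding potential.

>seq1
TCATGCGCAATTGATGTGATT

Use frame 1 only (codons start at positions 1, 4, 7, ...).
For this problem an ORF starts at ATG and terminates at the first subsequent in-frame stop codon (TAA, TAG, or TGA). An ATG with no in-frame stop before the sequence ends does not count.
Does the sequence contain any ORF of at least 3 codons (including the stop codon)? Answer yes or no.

no

Frame 1: TCA TGC GCA ATT GAT GTG ATT — no ATG→stop ORF.
Largest ORF found is 0 codons < 3, so no.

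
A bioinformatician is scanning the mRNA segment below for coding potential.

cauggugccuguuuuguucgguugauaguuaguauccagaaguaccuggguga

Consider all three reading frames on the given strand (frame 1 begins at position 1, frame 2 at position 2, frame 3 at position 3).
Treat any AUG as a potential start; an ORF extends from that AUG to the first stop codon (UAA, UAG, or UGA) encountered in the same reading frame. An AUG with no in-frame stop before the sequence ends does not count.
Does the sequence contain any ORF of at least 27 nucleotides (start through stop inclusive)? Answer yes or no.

Frame 1: CAU GGU GCC UGU UUU GUU CGG UUG AUA GUU AGU AUC CAG AAG UAC CUG GGU — no AUG→stop ORF.
Frame 2: AUG GUG CCU GUU UUG UUC GGU UGA UAG UUA GUA UCC AGA AGU ACC UGG GUG — AUG at 2, stop UGA at 23 → 24 nt.
Frame 3: UGG UGC CUG UUU UGU UCG GUU GAU AGU UAG UAU CCA GAA GUA CCU GGG UGA — no AUG→stop ORF.
Largest ORF found is 24 nucleotides < 27, so no.

no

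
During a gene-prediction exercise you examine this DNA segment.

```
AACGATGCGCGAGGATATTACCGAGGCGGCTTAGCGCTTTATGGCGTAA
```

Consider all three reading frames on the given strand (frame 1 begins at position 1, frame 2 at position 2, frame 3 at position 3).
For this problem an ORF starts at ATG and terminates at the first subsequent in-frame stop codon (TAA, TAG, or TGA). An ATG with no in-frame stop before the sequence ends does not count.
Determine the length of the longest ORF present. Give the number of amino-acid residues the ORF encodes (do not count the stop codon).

9

Frame 1: AAC GAT GCG CGA GGA TAT TAC CGA GGC GGC TTA GCG CTT TAT GGC GTA — no ATG→stop ORF.
Frame 2: ACG ATG CGC GAG GAT ATT ACC GAG GCG GCT TAG CGC TTT ATG GCG TAA — ATG at 5, stop TAG at 32 → 30 nt; ATG at 41, stop TAA at 47 → 9 nt.
Frame 3: CGA TGC GCG AGG ATA TTA CCG AGG CGG CTT AGC GCT TTA TGG CGT — no ATG→stop ORF.
Longest: frame 2, positions 5–34, 30 nt = 10 codons = 9 aa. → 9 amino acids.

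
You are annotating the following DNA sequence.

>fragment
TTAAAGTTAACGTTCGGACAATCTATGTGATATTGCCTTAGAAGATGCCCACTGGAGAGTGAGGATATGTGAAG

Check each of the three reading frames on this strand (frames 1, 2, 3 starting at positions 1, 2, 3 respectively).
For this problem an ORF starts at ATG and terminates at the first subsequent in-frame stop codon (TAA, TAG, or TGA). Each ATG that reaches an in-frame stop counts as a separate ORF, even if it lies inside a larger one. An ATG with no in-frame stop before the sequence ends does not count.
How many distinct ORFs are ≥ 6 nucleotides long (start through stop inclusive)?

3

Frame 1: TTA AAG TTA ACG TTC GGA CAA TCT ATG TGA TAT TGC CTT AGA AGA TGC CCA CTG GAG AGT GAG GAT ATG TGA — ATG at 25, stop TGA at 28 → 6 nt; ATG at 67, stop TGA at 70 → 6 nt.
Frame 2: TAA AGT TAA CGT TCG GAC AAT CTA TGT GAT ATT GCC TTA GAA GAT GCC CAC TGG AGA GTG AGG ATA TGT GAA — no ATG→stop ORF.
Frame 3: AAA GTT AAC GTT CGG ACA ATC TAT GTG ATA TTG CCT TAG AAG ATG CCC ACT GGA GAG TGA GGA TAT GTG AAG — ATG at 45, stop TGA at 60 → 18 nt.
ORFs ≥ 6 nucleotides: frame 1 25–30 (6 nucleotides), frame 1 67–72 (6 nucleotides), frame 3 45–62 (18 nucleotides). Count = 3.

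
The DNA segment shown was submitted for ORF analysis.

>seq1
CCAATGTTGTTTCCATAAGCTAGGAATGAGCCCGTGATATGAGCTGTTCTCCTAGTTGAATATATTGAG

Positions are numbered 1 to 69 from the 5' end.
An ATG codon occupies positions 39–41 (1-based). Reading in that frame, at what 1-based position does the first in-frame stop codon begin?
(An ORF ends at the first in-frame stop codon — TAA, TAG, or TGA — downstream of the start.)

Codons from position 39: ATG (39–41), AGC (42–44), TGT (45–47), TCT (48–50), CCT (51–53), AGT (54–56), TGA (57–59).
TGA is a stop codon; it begins at position 57.

57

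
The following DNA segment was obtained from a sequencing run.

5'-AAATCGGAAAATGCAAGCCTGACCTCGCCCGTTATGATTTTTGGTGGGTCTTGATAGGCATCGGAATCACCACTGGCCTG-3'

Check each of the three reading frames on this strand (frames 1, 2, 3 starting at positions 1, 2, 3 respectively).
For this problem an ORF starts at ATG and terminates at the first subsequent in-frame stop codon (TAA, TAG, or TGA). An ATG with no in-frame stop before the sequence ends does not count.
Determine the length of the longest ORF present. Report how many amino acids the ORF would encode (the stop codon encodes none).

Frame 1: AAA TCG GAA AAT GCA AGC CTG ACC TCG CCC GTT ATG ATT TTT GGT GGG TCT TGA TAG GCA TCG GAA TCA CCA CTG GCC — ATG at 34, stop TGA at 52 → 21 nt.
Frame 2: AAT CGG AAA ATG CAA GCC TGA CCT CGC CCG TTA TGA TTT TTG GTG GGT CTT GAT AGG CAT CGG AAT CAC CAC TGG CCT — ATG at 11, stop TGA at 20 → 12 nt.
Frame 3: ATC GGA AAA TGC AAG CCT GAC CTC GCC CGT TAT GAT TTT TGG TGG GTC TTG ATA GGC ATC GGA ATC ACC ACT GGC CTG — no ATG→stop ORF.
Longest: frame 1, positions 34–54, 21 nt = 7 codons = 6 aa. → 6 amino acids.

6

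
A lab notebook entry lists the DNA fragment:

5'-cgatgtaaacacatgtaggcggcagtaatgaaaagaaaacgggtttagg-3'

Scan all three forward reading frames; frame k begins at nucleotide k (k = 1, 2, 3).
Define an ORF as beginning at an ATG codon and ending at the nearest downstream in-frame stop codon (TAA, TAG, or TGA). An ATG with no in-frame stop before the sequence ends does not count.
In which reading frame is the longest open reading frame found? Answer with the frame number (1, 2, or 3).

1

Frame 1: CGA TGT AAA CAC ATG TAG GCG GCA GTA ATG AAA AGA AAA CGG GTT TAG — ATG at 13, stop TAG at 16 → 6 nt; ATG at 28, stop TAG at 46 → 21 nt.
Frame 2: GAT GTA AAC ACA TGT AGG CGG CAG TAA TGA AAA GAA AAC GGG TTT AGG — no ATG→stop ORF.
Frame 3: ATG TAA ACA CAT GTA GGC GGC AGT AAT GAA AAG AAA ACG GGT TTA — ATG at 3, stop TAA at 6 → 6 nt.
Longest ORF is 21 nt in frame 1 (positions 28–48).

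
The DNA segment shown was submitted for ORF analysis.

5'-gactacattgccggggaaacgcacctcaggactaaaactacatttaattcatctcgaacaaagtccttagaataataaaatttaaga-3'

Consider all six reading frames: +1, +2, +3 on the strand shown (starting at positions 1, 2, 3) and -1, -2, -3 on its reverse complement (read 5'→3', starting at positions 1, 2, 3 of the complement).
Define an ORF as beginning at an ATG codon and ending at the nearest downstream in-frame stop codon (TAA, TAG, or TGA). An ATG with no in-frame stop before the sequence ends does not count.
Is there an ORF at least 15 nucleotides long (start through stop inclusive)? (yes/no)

Reverse complement (5'→3'): TCTTAAATTTTATTATTCTAAGGACTTTGTTCGAGATGAATTAAATGTAGTTTTAGTCCTGAGGTGCGTTTCCCCGGCAATGTAGTC
Frame +1: GAC TAC ATT GCC GGG GAA ACG CAC CTC AGG ACT AAA ACT ACA TTT AAT TCA TCT CGA ACA AAG TCC TTA GAA TAA TAA AAT TTA AGA — no ATG→stop ORF.
Frame +2: ACT ACA TTG CCG GGG AAA CGC ACC TCA GGA CTA AAA CTA CAT TTA ATT CAT CTC GAA CAA AGT CCT TAG AAT AAT AAA ATT TAA — no ATG→stop ORF.
Frame +3: CTA CAT TGC CGG GGA AAC GCA CCT CAG GAC TAA AAC TAC ATT TAA TTC ATC TCG AAC AAA GTC CTT AGA ATA ATA AAA TTT AAG — no ATG→stop ORF.
Frame -1: TCT TAA ATT TTA TTA TTC TAA GGA CTT TGT TCG AGA TGA ATT AAA TGT AGT TTT AGT CCT GAG GTG CGT TTC CCC GGC AAT GTA GTC — no ATG→stop ORF.
Frame -2: CTT AAA TTT TAT TAT TCT AAG GAC TTT GTT CGA GAT GAA TTA AAT GTA GTT TTA GTC CTG AGG TGC GTT TCC CCG GCA ATG TAG — ATG at 80, stop TAG at 83 → 6 nt.
Frame -3: TTA AAT TTT ATT ATT CTA AGG ACT TTG TTC GAG ATG AAT TAA ATG TAG TTT TAG TCC TGA GGT GCG TTT CCC CGG CAA TGT AGT — ATG at 36, stop TAA at 42 → 9 nt; ATG at 45, stop TAG at 48 → 6 nt.
Largest ORF found is 9 nucleotides < 15, so no.

no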